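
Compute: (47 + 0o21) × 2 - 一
Convert 0o21 (octal) → 2×8 + 1 = 17 (decimal)
Convert 一 (Chinese numeral) → 1 (decimal)
Expression in decimal: (47 + 17) × 2 - 1
Parentheses first: 47 + 17 = 64
Multiply: 64 × 2 = 128
Subtract: 128 - 1 = 127
127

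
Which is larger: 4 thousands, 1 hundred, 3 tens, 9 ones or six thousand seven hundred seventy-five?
Convert 4 thousands, 1 hundred, 3 tens, 9 ones (place-value notation) → 4×1000 + 1×100 + 3×10 + 9 = 4139 (decimal)
Convert six thousand seven hundred seventy-five (English words) → 6×1000 + 7×100 + 75 = 6775 (decimal)
Compare 4139 vs 6775: larger = 6775
6775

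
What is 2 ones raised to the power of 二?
Convert 2 ones (place-value notation) → 2 (decimal)
Convert 二 (Chinese numeral) → 2 (decimal)
Compute 2 ^ 2 = 4
4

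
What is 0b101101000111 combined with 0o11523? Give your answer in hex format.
Convert 0b101101000111 (binary) → 2048 + 512 + 256 + 64 + 4 + 2 + 1 = 2887 (decimal)
Convert 0o11523 (octal) → 1×4096 + 1×512 + 5×64 + 2×8 + 3 = 4947 (decimal)
Compute 2887 + 4947 = 7834
Convert 7834 (decimal) → 7834 = 1×4096 + 14×256 + 9×16 + 10 → 0x1E9A (hexadecimal)
0x1E9A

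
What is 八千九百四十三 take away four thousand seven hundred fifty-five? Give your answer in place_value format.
Convert 八千九百四十三 (Chinese numeral) → 8×1000 + 9×100 + 4×10 + 3 = 8943 (decimal)
Convert four thousand seven hundred fifty-five (English words) → 4×1000 + 7×100 + 55 = 4755 (decimal)
Compute 8943 - 4755 = 4188
Convert 4188 (decimal) → 4188 = 4×1000 + 1×100 + 8×10 + 8 → 4 thousands, 1 hundred, 8 tens, 8 ones (place-value notation)
4 thousands, 1 hundred, 8 tens, 8 ones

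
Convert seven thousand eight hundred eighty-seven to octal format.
Convert seven thousand eight hundred eighty-seven (English words) → 7×1000 + 8×100 + 87 = 7887 (decimal)
Convert 7887 (decimal) → 7887 = 1×4096 + 7×512 + 3×64 + 1×8 + 7 → 0o17317 (octal)
0o17317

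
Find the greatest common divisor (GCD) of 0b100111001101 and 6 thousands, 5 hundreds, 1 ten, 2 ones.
Convert 0b100111001101 (binary) → 2048 + 256 + 128 + 64 + 8 + 4 + 1 = 2509 (decimal)
Convert 6 thousands, 5 hundreds, 1 ten, 2 ones (place-value notation) → 6×1000 + 5×100 + 1×10 + 2 = 6512 (decimal)
Compute gcd(2509, 6512) = 1
1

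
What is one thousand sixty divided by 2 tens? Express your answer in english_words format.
Convert one thousand sixty (English words) → 1×1000 + 60 = 1060 (decimal)
Convert 2 tens (place-value notation) → 2×10 = 20 (decimal)
Compute 1060 ÷ 20 = 53
Convert 53 (decimal) → fifty-three (English words)
fifty-three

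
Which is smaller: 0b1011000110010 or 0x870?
Convert 0b1011000110010 (binary) → 4096 + 1024 + 512 + 32 + 16 + 2 = 5682 (decimal)
Convert 0x870 (hexadecimal) → 8×256 + 7×16 = 2160 (decimal)
Compare 5682 vs 2160: smaller = 2160
2160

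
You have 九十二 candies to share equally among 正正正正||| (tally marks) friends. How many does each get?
Convert 九十二 (Chinese numeral) → 9×10 + 2 = 92 (decimal)
Convert 正正正正||| (tally marks) → 5 + 5 + 5 + 5 + 3 = 23 (decimal)
Compute 92 ÷ 23 = 4
4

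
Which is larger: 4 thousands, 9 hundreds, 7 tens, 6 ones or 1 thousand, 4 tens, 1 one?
Convert 4 thousands, 9 hundreds, 7 tens, 6 ones (place-value notation) → 4×1000 + 9×100 + 7×10 + 6 = 4976 (decimal)
Convert 1 thousand, 4 tens, 1 one (place-value notation) → 1×1000 + 4×10 + 1 = 1041 (decimal)
Compare 4976 vs 1041: larger = 4976
4976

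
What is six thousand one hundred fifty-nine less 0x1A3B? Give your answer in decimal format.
Convert six thousand one hundred fifty-nine (English words) → 6×1000 + 1×100 + 59 = 6159 (decimal)
Convert 0x1A3B (hexadecimal) → 1×4096 + 10×256 + 3×16 + 11 = 6715 (decimal)
Compute 6159 - 6715 = -556
-556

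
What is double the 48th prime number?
The 48th prime number = 223
Compute 223 × 2 = 446
446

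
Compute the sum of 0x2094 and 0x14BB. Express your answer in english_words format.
Convert 0x2094 (hexadecimal) → 2×4096 + 9×16 + 4 = 8340 (decimal)
Convert 0x14BB (hexadecimal) → 1×4096 + 4×256 + 11×16 + 11 = 5307 (decimal)
Compute 8340 + 5307 = 13647
Convert 13647 (decimal) → 13647 = 13×1000 + 6×100 + 47 → thirteen thousand six hundred forty-seven (English words)
thirteen thousand six hundred forty-seven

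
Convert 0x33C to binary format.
Convert 0x33C (hexadecimal) → 3×256 + 3×16 + 12 = 828 (decimal)
Convert 828 (decimal) → 828 = 512 + 256 + 32 + 16 + 8 + 4 → 0b1100111100 (binary)
0b1100111100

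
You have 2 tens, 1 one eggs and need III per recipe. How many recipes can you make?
Convert 2 tens, 1 one (place-value notation) → 2×10 + 1 = 21 (decimal)
Convert III (Roman numeral) → 1 + 1 + 1 = 3 (decimal)
Compute 21 ÷ 3 = 7
7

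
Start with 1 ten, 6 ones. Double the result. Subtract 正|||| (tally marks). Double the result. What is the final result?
Convert 1 ten, 6 ones (place-value notation) → 1×10 + 6 = 16 (decimal)
Start: 16
16 × 2 = 32
Convert 正|||| (tally marks) → 5 + 4 = 9 (decimal)
32 - 9 = 23
23 × 2 = 46
46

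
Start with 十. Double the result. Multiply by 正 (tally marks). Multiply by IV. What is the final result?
Convert 十 (Chinese numeral) → 1×10 = 10 (decimal)
Start: 10
10 × 2 = 20
Convert 正 (tally marks) → 5 (decimal)
20 × 5 = 100
Convert IV (Roman numeral) → 4 (decimal)
100 × 4 = 400
400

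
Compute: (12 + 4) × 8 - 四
Convert 四 (Chinese numeral) → 4 (decimal)
Expression in decimal: (12 + 4) × 8 - 4
Parentheses first: 12 + 4 = 16
Multiply: 16 × 8 = 128
Subtract: 128 - 4 = 124
124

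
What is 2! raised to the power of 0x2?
Convert 2! (factorial) → 2 (decimal)
Convert 0x2 (hexadecimal) → 2 (decimal)
Compute 2 ^ 2 = 4
4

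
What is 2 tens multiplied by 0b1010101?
Convert 2 tens (place-value notation) → 2×10 = 20 (decimal)
Convert 0b1010101 (binary) → 64 + 16 + 4 + 1 = 85 (decimal)
Compute 20 × 85 = 1700
1700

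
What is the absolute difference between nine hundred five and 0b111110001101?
Convert nine hundred five (English words) → 9×100 + 5 = 905 (decimal)
Convert 0b111110001101 (binary) → 2048 + 1024 + 512 + 256 + 128 + 8 + 4 + 1 = 3981 (decimal)
Compute |905 - 3981| = 3076
3076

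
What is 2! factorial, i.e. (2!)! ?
Convert 2! (factorial) → 2 (decimal)
Compute 2! = 2
2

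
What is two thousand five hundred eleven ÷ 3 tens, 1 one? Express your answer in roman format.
Convert two thousand five hundred eleven (English words) → 2×1000 + 5×100 + 11 = 2511 (decimal)
Convert 3 tens, 1 one (place-value notation) → 3×10 + 1 = 31 (decimal)
Compute 2511 ÷ 31 = 81
Convert 81 (decimal) → 81 = 50 + 10 + 10 + 10 + 1 → LXXXI (Roman numeral)
LXXXI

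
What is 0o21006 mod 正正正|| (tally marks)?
Convert 0o21006 (octal) → 2×4096 + 1×512 + 6 = 8710 (decimal)
Convert 正正正|| (tally marks) → 5 + 5 + 5 + 2 = 17 (decimal)
Compute 8710 mod 17 = 6
6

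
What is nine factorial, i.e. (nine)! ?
Convert nine (English words) → 9 (decimal)
Compute 9! = 362880
362880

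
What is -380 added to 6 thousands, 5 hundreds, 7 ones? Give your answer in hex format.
Convert 6 thousands, 5 hundreds, 7 ones (place-value notation) → 6×1000 + 5×100 + 7 = 6507 (decimal)
Compute -380 + 6507 = 6127
Convert 6127 (decimal) → 6127 = 1×4096 + 7×256 + 14×16 + 15 → 0x17EF (hexadecimal)
0x17EF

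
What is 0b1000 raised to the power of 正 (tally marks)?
Convert 0b1000 (binary) → 8 (decimal)
Convert 正 (tally marks) → 5 (decimal)
Compute 8 ^ 5 = 32768
32768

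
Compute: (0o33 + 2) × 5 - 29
Convert 0o33 (octal) → 3×8 + 3 = 27 (decimal)
Expression in decimal: (27 + 2) × 5 - 29
Parentheses first: 27 + 2 = 29
Multiply: 29 × 5 = 145
Subtract: 145 - 29 = 116
116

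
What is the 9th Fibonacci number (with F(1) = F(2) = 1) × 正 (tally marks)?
Convert the 9th Fibonacci number (with F(1) = F(2) = 1) (Fibonacci index) → 1, 1, 2, 3, 5, 8, 13, 21, 34 → 34 (decimal)
Convert 正 (tally marks) → 5 (decimal)
Compute 34 × 5 = 170
170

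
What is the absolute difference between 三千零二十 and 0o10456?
Convert 三千零二十 (Chinese numeral) → 3×1000 + 2×10 = 3020 (decimal)
Convert 0o10456 (octal) → 1×4096 + 4×64 + 5×8 + 6 = 4398 (decimal)
Compute |3020 - 4398| = 1378
1378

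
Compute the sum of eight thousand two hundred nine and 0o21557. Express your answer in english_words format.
Convert eight thousand two hundred nine (English words) → 8×1000 + 2×100 + 9 = 8209 (decimal)
Convert 0o21557 (octal) → 2×4096 + 1×512 + 5×64 + 5×8 + 7 = 9071 (decimal)
Compute 8209 + 9071 = 17280
Convert 17280 (decimal) → 17280 = 17×1000 + 2×100 + 80 → seventeen thousand two hundred eighty (English words)
seventeen thousand two hundred eighty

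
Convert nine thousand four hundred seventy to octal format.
Convert nine thousand four hundred seventy (English words) → 9×1000 + 4×100 + 70 = 9470 (decimal)
Convert 9470 (decimal) → 9470 = 2×4096 + 2×512 + 3×64 + 7×8 + 6 → 0o22376 (octal)
0o22376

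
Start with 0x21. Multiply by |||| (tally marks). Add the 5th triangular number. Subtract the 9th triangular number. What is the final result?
Convert 0x21 (hexadecimal) → 2×16 + 1 = 33 (decimal)
Start: 33
Convert |||| (tally marks) → 4 (decimal)
33 × 4 = 132
Convert the 5th triangular number (triangular index) → 5×6/2 = 15 (decimal)
132 + 15 = 147
Convert the 9th triangular number (triangular index) → 9×10/2 = 45 (decimal)
147 - 45 = 102
102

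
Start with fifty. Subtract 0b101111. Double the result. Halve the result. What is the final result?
Convert fifty (English words) → 50 (decimal)
Start: 50
Convert 0b101111 (binary) → 32 + 8 + 4 + 2 + 1 = 47 (decimal)
50 - 47 = 3
3 × 2 = 6
6 ÷ 2 = 3
3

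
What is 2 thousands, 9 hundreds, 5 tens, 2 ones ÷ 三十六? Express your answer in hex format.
Convert 2 thousands, 9 hundreds, 5 tens, 2 ones (place-value notation) → 2×1000 + 9×100 + 5×10 + 2 = 2952 (decimal)
Convert 三十六 (Chinese numeral) → 3×10 + 6 = 36 (decimal)
Compute 2952 ÷ 36 = 82
Convert 82 (decimal) → 82 = 5×16 + 2 → 0x52 (hexadecimal)
0x52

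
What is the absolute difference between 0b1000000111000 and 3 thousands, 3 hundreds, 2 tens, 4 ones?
Convert 0b1000000111000 (binary) → 4096 + 32 + 16 + 8 = 4152 (decimal)
Convert 3 thousands, 3 hundreds, 2 tens, 4 ones (place-value notation) → 3×1000 + 3×100 + 2×10 + 4 = 3324 (decimal)
Compute |4152 - 3324| = 828
828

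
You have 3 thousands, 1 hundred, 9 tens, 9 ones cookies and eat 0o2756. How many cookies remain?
Convert 3 thousands, 1 hundred, 9 tens, 9 ones (place-value notation) → 3×1000 + 1×100 + 9×10 + 9 = 3199 (decimal)
Convert 0o2756 (octal) → 2×512 + 7×64 + 5×8 + 6 = 1518 (decimal)
Compute 3199 - 1518 = 1681
1681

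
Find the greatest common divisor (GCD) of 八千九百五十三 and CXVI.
Convert 八千九百五十三 (Chinese numeral) → 8×1000 + 9×100 + 5×10 + 3 = 8953 (decimal)
Convert CXVI (Roman numeral) → 100 + 10 + 5 + 1 = 116 (decimal)
Compute gcd(8953, 116) = 1
1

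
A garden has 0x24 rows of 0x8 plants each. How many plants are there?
Convert 0x8 (hexadecimal) → 8 (decimal)
Convert 0x24 (hexadecimal) → 2×16 + 4 = 36 (decimal)
Compute 8 × 36 = 288
288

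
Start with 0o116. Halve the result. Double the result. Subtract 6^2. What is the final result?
Convert 0o116 (octal) → 1×64 + 1×8 + 6 = 78 (decimal)
Start: 78
78 ÷ 2 = 39
39 × 2 = 78
Convert 6^2 (power) → 36 (decimal)
78 - 36 = 42
42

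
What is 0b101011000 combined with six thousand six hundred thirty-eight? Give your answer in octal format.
Convert 0b101011000 (binary) → 256 + 64 + 16 + 8 = 344 (decimal)
Convert six thousand six hundred thirty-eight (English words) → 6×1000 + 6×100 + 38 = 6638 (decimal)
Compute 344 + 6638 = 6982
Convert 6982 (decimal) → 6982 = 1×4096 + 5×512 + 5×64 + 6 → 0o15506 (octal)
0o15506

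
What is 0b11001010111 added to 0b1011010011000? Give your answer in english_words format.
Convert 0b11001010111 (binary) → 1024 + 512 + 64 + 16 + 4 + 2 + 1 = 1623 (decimal)
Convert 0b1011010011000 (binary) → 4096 + 1024 + 512 + 128 + 16 + 8 = 5784 (decimal)
Compute 1623 + 5784 = 7407
Convert 7407 (decimal) → 7407 = 7×1000 + 4×100 + 7 → seven thousand four hundred seven (English words)
seven thousand four hundred seven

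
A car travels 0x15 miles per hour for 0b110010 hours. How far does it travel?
Convert 0x15 (hexadecimal) → 1×16 + 5 = 21 (decimal)
Convert 0b110010 (binary) → 32 + 16 + 2 = 50 (decimal)
Compute 21 × 50 = 1050
1050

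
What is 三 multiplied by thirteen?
Convert 三 (Chinese numeral) → 3 (decimal)
Convert thirteen (English words) → 13 (decimal)
Compute 3 × 13 = 39
39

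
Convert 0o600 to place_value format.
Convert 0o600 (octal) → 6×64 = 384 (decimal)
Convert 384 (decimal) → 384 = 3×100 + 8×10 + 4 → 3 hundreds, 8 tens, 4 ones (place-value notation)
3 hundreds, 8 tens, 4 ones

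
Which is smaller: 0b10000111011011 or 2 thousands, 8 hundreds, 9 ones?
Convert 0b10000111011011 (binary) → 8192 + 256 + 128 + 64 + 16 + 8 + 2 + 1 = 8667 (decimal)
Convert 2 thousands, 8 hundreds, 9 ones (place-value notation) → 2×1000 + 8×100 + 9 = 2809 (decimal)
Compare 8667 vs 2809: smaller = 2809
2809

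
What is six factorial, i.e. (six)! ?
Convert six (English words) → 6 (decimal)
Compute 6! = 720
720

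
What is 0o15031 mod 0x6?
Convert 0o15031 (octal) → 1×4096 + 5×512 + 3×8 + 1 = 6681 (decimal)
Convert 0x6 (hexadecimal) → 6 (decimal)
Compute 6681 mod 6 = 3
3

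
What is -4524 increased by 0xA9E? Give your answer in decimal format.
Convert 0xA9E (hexadecimal) → 10×256 + 9×16 + 14 = 2718 (decimal)
Compute -4524 + 2718 = -1806
-1806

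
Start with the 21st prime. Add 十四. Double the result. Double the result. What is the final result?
Convert the 21st prime (prime index) → 73 (decimal)
Start: 73
Convert 十四 (Chinese numeral) → 1×10 + 4 = 14 (decimal)
73 + 14 = 87
87 × 2 = 174
174 × 2 = 348
348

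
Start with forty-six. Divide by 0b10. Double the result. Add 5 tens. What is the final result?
Convert forty-six (English words) → 46 (decimal)
Start: 46
Convert 0b10 (binary) → 2 (decimal)
46 ÷ 2 = 23
23 × 2 = 46
Convert 5 tens (place-value notation) → 5×10 = 50 (decimal)
46 + 50 = 96
96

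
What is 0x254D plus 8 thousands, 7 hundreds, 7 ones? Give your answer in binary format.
Convert 0x254D (hexadecimal) → 2×4096 + 5×256 + 4×16 + 13 = 9549 (decimal)
Convert 8 thousands, 7 hundreds, 7 ones (place-value notation) → 8×1000 + 7×100 + 7 = 8707 (decimal)
Compute 9549 + 8707 = 18256
Convert 18256 (decimal) → 18256 = 16384 + 1024 + 512 + 256 + 64 + 16 → 0b100011101010000 (binary)
0b100011101010000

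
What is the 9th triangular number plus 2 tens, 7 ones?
The 9th triangular number = 9×10/2 = 45
Convert 2 tens, 7 ones (place-value notation) → 2×10 + 7 = 27 (decimal)
Compute 45 + 27 = 72
72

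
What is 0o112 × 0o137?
Convert 0o112 (octal) → 1×64 + 1×8 + 2 = 74 (decimal)
Convert 0o137 (octal) → 1×64 + 3×8 + 7 = 95 (decimal)
Compute 74 × 95 = 7030
7030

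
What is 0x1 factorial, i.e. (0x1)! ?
Convert 0x1 (hexadecimal) → 1 (decimal)
Compute 1! = 1
1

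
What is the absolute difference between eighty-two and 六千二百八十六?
Convert eighty-two (English words) → 82 (decimal)
Convert 六千二百八十六 (Chinese numeral) → 6×1000 + 2×100 + 8×10 + 6 = 6286 (decimal)
Compute |82 - 6286| = 6204
6204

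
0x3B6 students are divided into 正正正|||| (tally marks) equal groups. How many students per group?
Convert 0x3B6 (hexadecimal) → 3×256 + 11×16 + 6 = 950 (decimal)
Convert 正正正|||| (tally marks) → 5 + 5 + 5 + 4 = 19 (decimal)
Compute 950 ÷ 19 = 50
50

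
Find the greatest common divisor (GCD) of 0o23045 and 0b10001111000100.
Convert 0o23045 (octal) → 2×4096 + 3×512 + 4×8 + 5 = 9765 (decimal)
Convert 0b10001111000100 (binary) → 8192 + 512 + 256 + 128 + 64 + 4 = 9156 (decimal)
Compute gcd(9765, 9156) = 21
21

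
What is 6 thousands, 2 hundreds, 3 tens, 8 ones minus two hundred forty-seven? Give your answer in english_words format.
Convert 6 thousands, 2 hundreds, 3 tens, 8 ones (place-value notation) → 6×1000 + 2×100 + 3×10 + 8 = 6238 (decimal)
Convert two hundred forty-seven (English words) → 2×100 + 47 = 247 (decimal)
Compute 6238 - 247 = 5991
Convert 5991 (decimal) → 5991 = 5×1000 + 9×100 + 91 → five thousand nine hundred ninety-one (English words)
five thousand nine hundred ninety-one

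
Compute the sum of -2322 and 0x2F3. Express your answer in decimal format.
Convert 0x2F3 (hexadecimal) → 2×256 + 15×16 + 3 = 755 (decimal)
Compute -2322 + 755 = -1567
-1567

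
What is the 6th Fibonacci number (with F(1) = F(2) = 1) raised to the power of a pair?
Convert the 6th Fibonacci number (with F(1) = F(2) = 1) (Fibonacci index) → 1, 1, 2, 3, 5, 8 → 8 (decimal)
Convert a pair (colloquial) → 2 (decimal)
Compute 8 ^ 2 = 64
64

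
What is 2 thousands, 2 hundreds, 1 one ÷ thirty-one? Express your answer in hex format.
Convert 2 thousands, 2 hundreds, 1 one (place-value notation) → 2×1000 + 2×100 + 1 = 2201 (decimal)
Convert thirty-one (English words) → 31 (decimal)
Compute 2201 ÷ 31 = 71
Convert 71 (decimal) → 71 = 4×16 + 7 → 0x47 (hexadecimal)
0x47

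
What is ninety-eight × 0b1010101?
Convert ninety-eight (English words) → 98 (decimal)
Convert 0b1010101 (binary) → 64 + 16 + 4 + 1 = 85 (decimal)
Compute 98 × 85 = 8330
8330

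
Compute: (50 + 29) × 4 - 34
Parentheses first: 50 + 29 = 79
Multiply: 79 × 4 = 316
Subtract: 316 - 34 = 282
282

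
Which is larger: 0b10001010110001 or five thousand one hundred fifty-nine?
Convert 0b10001010110001 (binary) → 8192 + 512 + 128 + 32 + 16 + 1 = 8881 (decimal)
Convert five thousand one hundred fifty-nine (English words) → 5×1000 + 1×100 + 59 = 5159 (decimal)
Compare 8881 vs 5159: larger = 8881
8881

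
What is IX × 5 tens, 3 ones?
Convert IX (Roman numeral) → 9 (decimal)
Convert 5 tens, 3 ones (place-value notation) → 5×10 + 3 = 53 (decimal)
Compute 9 × 53 = 477
477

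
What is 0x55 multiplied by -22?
Convert 0x55 (hexadecimal) → 5×16 + 5 = 85 (decimal)
Compute 85 × -22 = -1870
-1870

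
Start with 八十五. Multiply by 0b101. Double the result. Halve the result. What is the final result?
Convert 八十五 (Chinese numeral) → 8×10 + 5 = 85 (decimal)
Start: 85
Convert 0b101 (binary) → 4 + 1 = 5 (decimal)
85 × 5 = 425
425 × 2 = 850
850 ÷ 2 = 425
425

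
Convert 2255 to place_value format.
Convert 2255 (decimal) → 2255 = 2×1000 + 2×100 + 5×10 + 5 → 2 thousands, 2 hundreds, 5 tens, 5 ones (place-value notation)
2 thousands, 2 hundreds, 5 tens, 5 ones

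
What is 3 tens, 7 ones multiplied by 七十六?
Convert 3 tens, 7 ones (place-value notation) → 3×10 + 7 = 37 (decimal)
Convert 七十六 (Chinese numeral) → 7×10 + 6 = 76 (decimal)
Compute 37 × 76 = 2812
2812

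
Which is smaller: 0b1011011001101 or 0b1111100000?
Convert 0b1011011001101 (binary) → 4096 + 1024 + 512 + 128 + 64 + 8 + 4 + 1 = 5837 (decimal)
Convert 0b1111100000 (binary) → 512 + 256 + 128 + 64 + 32 = 992 (decimal)
Compare 5837 vs 992: smaller = 992
992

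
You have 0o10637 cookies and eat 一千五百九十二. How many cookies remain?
Convert 0o10637 (octal) → 1×4096 + 6×64 + 3×8 + 7 = 4511 (decimal)
Convert 一千五百九十二 (Chinese numeral) → 1×1000 + 5×100 + 9×10 + 2 = 1592 (decimal)
Compute 4511 - 1592 = 2919
2919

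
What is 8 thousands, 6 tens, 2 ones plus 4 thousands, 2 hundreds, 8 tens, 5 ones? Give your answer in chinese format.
Convert 8 thousands, 6 tens, 2 ones (place-value notation) → 8×1000 + 6×10 + 2 = 8062 (decimal)
Convert 4 thousands, 2 hundreds, 8 tens, 5 ones (place-value notation) → 4×1000 + 2×100 + 8×10 + 5 = 4285 (decimal)
Compute 8062 + 4285 = 12347
Convert 12347 (decimal) → 12347 = 1×10000 + 2×1000 + 3×100 + 4×10 + 7 → 一万二千三百四十七 (Chinese numeral)
一万二千三百四十七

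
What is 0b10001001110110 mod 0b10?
Convert 0b10001001110110 (binary) → 8192 + 512 + 64 + 32 + 16 + 4 + 2 = 8822 (decimal)
Convert 0b10 (binary) → 2 (decimal)
Compute 8822 mod 2 = 0
0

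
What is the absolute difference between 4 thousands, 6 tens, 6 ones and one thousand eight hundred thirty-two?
Convert 4 thousands, 6 tens, 6 ones (place-value notation) → 4×1000 + 6×10 + 6 = 4066 (decimal)
Convert one thousand eight hundred thirty-two (English words) → 1×1000 + 8×100 + 32 = 1832 (decimal)
Compute |4066 - 1832| = 2234
2234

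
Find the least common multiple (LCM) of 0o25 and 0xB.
Convert 0o25 (octal) → 2×8 + 5 = 21 (decimal)
Convert 0xB (hexadecimal) → 11 (decimal)
Compute lcm(21, 11) = 231
231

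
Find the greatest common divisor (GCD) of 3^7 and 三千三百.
Convert 3^7 (power) → 2187 (decimal)
Convert 三千三百 (Chinese numeral) → 3×1000 + 3×100 = 3300 (decimal)
Compute gcd(2187, 3300) = 3
3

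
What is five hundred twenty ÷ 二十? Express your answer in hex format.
Convert five hundred twenty (English words) → 5×100 + 20 = 520 (decimal)
Convert 二十 (Chinese numeral) → 2×10 = 20 (decimal)
Compute 520 ÷ 20 = 26
Convert 26 (decimal) → 26 = 1×16 + 10 → 0x1A (hexadecimal)
0x1A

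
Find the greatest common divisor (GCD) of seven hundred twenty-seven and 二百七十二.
Convert seven hundred twenty-seven (English words) → 7×100 + 27 = 727 (decimal)
Convert 二百七十二 (Chinese numeral) → 2×100 + 7×10 + 2 = 272 (decimal)
Compute gcd(727, 272) = 1
1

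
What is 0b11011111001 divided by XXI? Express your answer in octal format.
Convert 0b11011111001 (binary) → 1024 + 512 + 128 + 64 + 32 + 16 + 8 + 1 = 1785 (decimal)
Convert XXI (Roman numeral) → 10 + 10 + 1 = 21 (decimal)
Compute 1785 ÷ 21 = 85
Convert 85 (decimal) → 85 = 1×64 + 2×8 + 5 → 0o125 (octal)
0o125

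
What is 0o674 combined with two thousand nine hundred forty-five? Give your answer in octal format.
Convert 0o674 (octal) → 6×64 + 7×8 + 4 = 444 (decimal)
Convert two thousand nine hundred forty-five (English words) → 2×1000 + 9×100 + 45 = 2945 (decimal)
Compute 444 + 2945 = 3389
Convert 3389 (decimal) → 3389 = 6×512 + 4×64 + 7×8 + 5 → 0o6475 (octal)
0o6475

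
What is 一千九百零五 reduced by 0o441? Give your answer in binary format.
Convert 一千九百零五 (Chinese numeral) → 1×1000 + 9×100 + 5 = 1905 (decimal)
Convert 0o441 (octal) → 4×64 + 4×8 + 1 = 289 (decimal)
Compute 1905 - 289 = 1616
Convert 1616 (decimal) → 1616 = 1024 + 512 + 64 + 16 → 0b11001010000 (binary)
0b11001010000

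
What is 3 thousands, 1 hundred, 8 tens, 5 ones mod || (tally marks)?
Convert 3 thousands, 1 hundred, 8 tens, 5 ones (place-value notation) → 3×1000 + 1×100 + 8×10 + 5 = 3185 (decimal)
Convert || (tally marks) → 2 (decimal)
Compute 3185 mod 2 = 1
1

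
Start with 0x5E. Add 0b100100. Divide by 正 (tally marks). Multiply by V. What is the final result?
Convert 0x5E (hexadecimal) → 5×16 + 14 = 94 (decimal)
Start: 94
Convert 0b100100 (binary) → 32 + 4 = 36 (decimal)
94 + 36 = 130
Convert 正 (tally marks) → 5 (decimal)
130 ÷ 5 = 26
Convert V (Roman numeral) → 5 (decimal)
26 × 5 = 130
130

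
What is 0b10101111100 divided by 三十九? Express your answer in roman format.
Convert 0b10101111100 (binary) → 1024 + 256 + 64 + 32 + 16 + 8 + 4 = 1404 (decimal)
Convert 三十九 (Chinese numeral) → 3×10 + 9 = 39 (decimal)
Compute 1404 ÷ 39 = 36
Convert 36 (decimal) → 36 = 10 + 10 + 10 + 5 + 1 → XXXVI (Roman numeral)
XXXVI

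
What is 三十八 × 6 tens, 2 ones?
Convert 三十八 (Chinese numeral) → 3×10 + 8 = 38 (decimal)
Convert 6 tens, 2 ones (place-value notation) → 6×10 + 2 = 62 (decimal)
Compute 38 × 62 = 2356
2356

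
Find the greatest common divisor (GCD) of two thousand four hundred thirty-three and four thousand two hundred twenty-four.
Convert two thousand four hundred thirty-three (English words) → 2×1000 + 4×100 + 33 = 2433 (decimal)
Convert four thousand two hundred twenty-four (English words) → 4×1000 + 2×100 + 24 = 4224 (decimal)
Compute gcd(2433, 4224) = 3
3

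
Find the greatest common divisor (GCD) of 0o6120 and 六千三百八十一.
Convert 0o6120 (octal) → 6×512 + 1×64 + 2×8 = 3152 (decimal)
Convert 六千三百八十一 (Chinese numeral) → 6×1000 + 3×100 + 8×10 + 1 = 6381 (decimal)
Compute gcd(3152, 6381) = 1
1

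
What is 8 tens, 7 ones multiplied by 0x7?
Convert 8 tens, 7 ones (place-value notation) → 8×10 + 7 = 87 (decimal)
Convert 0x7 (hexadecimal) → 7 (decimal)
Compute 87 × 7 = 609
609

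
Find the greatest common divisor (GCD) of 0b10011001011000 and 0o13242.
Convert 0b10011001011000 (binary) → 8192 + 1024 + 512 + 64 + 16 + 8 = 9816 (decimal)
Convert 0o13242 (octal) → 1×4096 + 3×512 + 2×64 + 4×8 + 2 = 5794 (decimal)
Compute gcd(9816, 5794) = 2
2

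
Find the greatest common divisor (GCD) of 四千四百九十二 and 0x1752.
Convert 四千四百九十二 (Chinese numeral) → 4×1000 + 4×100 + 9×10 + 2 = 4492 (decimal)
Convert 0x1752 (hexadecimal) → 1×4096 + 7×256 + 5×16 + 2 = 5970 (decimal)
Compute gcd(4492, 5970) = 2
2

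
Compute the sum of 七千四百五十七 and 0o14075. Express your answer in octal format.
Convert 七千四百五十七 (Chinese numeral) → 7×1000 + 4×100 + 5×10 + 7 = 7457 (decimal)
Convert 0o14075 (octal) → 1×4096 + 4×512 + 7×8 + 5 = 6205 (decimal)
Compute 7457 + 6205 = 13662
Convert 13662 (decimal) → 13662 = 3×4096 + 2×512 + 5×64 + 3×8 + 6 → 0o32536 (octal)
0o32536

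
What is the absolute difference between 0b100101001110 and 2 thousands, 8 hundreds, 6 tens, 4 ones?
Convert 0b100101001110 (binary) → 2048 + 256 + 64 + 8 + 4 + 2 = 2382 (decimal)
Convert 2 thousands, 8 hundreds, 6 tens, 4 ones (place-value notation) → 2×1000 + 8×100 + 6×10 + 4 = 2864 (decimal)
Compute |2382 - 2864| = 482
482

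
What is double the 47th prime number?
The 47th prime number = 211
Compute 211 × 2 = 422
422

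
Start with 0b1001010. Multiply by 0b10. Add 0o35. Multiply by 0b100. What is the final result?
Convert 0b1001010 (binary) → 64 + 8 + 2 = 74 (decimal)
Start: 74
Convert 0b10 (binary) → 2 (decimal)
74 × 2 = 148
Convert 0o35 (octal) → 3×8 + 5 = 29 (decimal)
148 + 29 = 177
Convert 0b100 (binary) → 4 (decimal)
177 × 4 = 708
708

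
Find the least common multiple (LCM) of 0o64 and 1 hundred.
Convert 0o64 (octal) → 6×8 + 4 = 52 (decimal)
Convert 1 hundred (place-value notation) → 1×100 = 100 (decimal)
Compute lcm(52, 100) = 1300
1300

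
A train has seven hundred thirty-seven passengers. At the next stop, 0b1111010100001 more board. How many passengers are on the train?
Convert seven hundred thirty-seven (English words) → 7×100 + 37 = 737 (decimal)
Convert 0b1111010100001 (binary) → 4096 + 2048 + 1024 + 512 + 128 + 32 + 1 = 7841 (decimal)
Compute 737 + 7841 = 8578
8578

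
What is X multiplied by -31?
Convert X (Roman numeral) → 10 (decimal)
Compute 10 × -31 = -310
-310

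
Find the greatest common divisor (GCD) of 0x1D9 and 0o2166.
Convert 0x1D9 (hexadecimal) → 1×256 + 13×16 + 9 = 473 (decimal)
Convert 0o2166 (octal) → 2×512 + 1×64 + 6×8 + 6 = 1142 (decimal)
Compute gcd(473, 1142) = 1
1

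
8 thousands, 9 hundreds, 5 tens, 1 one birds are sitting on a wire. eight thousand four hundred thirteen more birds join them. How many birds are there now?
Convert 8 thousands, 9 hundreds, 5 tens, 1 one (place-value notation) → 8×1000 + 9×100 + 5×10 + 1 = 8951 (decimal)
Convert eight thousand four hundred thirteen (English words) → 8×1000 + 4×100 + 13 = 8413 (decimal)
Compute 8951 + 8413 = 17364
17364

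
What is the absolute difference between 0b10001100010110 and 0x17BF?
Convert 0b10001100010110 (binary) → 8192 + 512 + 256 + 16 + 4 + 2 = 8982 (decimal)
Convert 0x17BF (hexadecimal) → 1×4096 + 7×256 + 11×16 + 15 = 6079 (decimal)
Compute |8982 - 6079| = 2903
2903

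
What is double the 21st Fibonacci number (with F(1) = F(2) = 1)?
The 21st Fibonacci number (with F(1) = F(2) = 1) = 10946
Compute 10946 × 2 = 21892
21892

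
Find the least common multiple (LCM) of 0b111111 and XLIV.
Convert 0b111111 (binary) → 32 + 16 + 8 + 4 + 2 + 1 = 63 (decimal)
Convert XLIV (Roman numeral) → 40 + 4 = 44 (decimal)
Compute lcm(63, 44) = 2772
2772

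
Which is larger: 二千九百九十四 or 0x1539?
Convert 二千九百九十四 (Chinese numeral) → 2×1000 + 9×100 + 9×10 + 4 = 2994 (decimal)
Convert 0x1539 (hexadecimal) → 1×4096 + 5×256 + 3×16 + 9 = 5433 (decimal)
Compare 2994 vs 5433: larger = 5433
5433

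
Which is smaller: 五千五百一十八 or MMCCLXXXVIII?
Convert 五千五百一十八 (Chinese numeral) → 5×1000 + 5×100 + 1×10 + 8 = 5518 (decimal)
Convert MMCCLXXXVIII (Roman numeral) → 1000 + 1000 + 100 + 100 + 50 + 10 + 10 + 10 + 5 + 1 + 1 + 1 = 2288 (decimal)
Compare 5518 vs 2288: smaller = 2288
2288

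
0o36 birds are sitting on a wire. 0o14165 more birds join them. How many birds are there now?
Convert 0o36 (octal) → 3×8 + 6 = 30 (decimal)
Convert 0o14165 (octal) → 1×4096 + 4×512 + 1×64 + 6×8 + 5 = 6261 (decimal)
Compute 30 + 6261 = 6291
6291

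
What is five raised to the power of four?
Convert five (English words) → 5 (decimal)
Convert four (English words) → 4 (decimal)
Compute 5 ^ 4 = 625
625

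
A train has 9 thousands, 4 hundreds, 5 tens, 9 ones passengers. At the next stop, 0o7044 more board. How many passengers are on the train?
Convert 9 thousands, 4 hundreds, 5 tens, 9 ones (place-value notation) → 9×1000 + 4×100 + 5×10 + 9 = 9459 (decimal)
Convert 0o7044 (octal) → 7×512 + 4×8 + 4 = 3620 (decimal)
Compute 9459 + 3620 = 13079
13079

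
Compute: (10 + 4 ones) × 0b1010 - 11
Convert 4 ones (place-value notation) → 4 (decimal)
Convert 0b1010 (binary) → 8 + 2 = 10 (decimal)
Expression in decimal: (10 + 4) × 10 - 11
Parentheses first: 10 + 4 = 14
Multiply: 14 × 10 = 140
Subtract: 140 - 11 = 129
129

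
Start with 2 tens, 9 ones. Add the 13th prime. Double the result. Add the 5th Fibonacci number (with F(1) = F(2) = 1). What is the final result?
Convert 2 tens, 9 ones (place-value notation) → 2×10 + 9 = 29 (decimal)
Start: 29
Convert the 13th prime (prime index) → 41 (decimal)
29 + 41 = 70
70 × 2 = 140
Convert the 5th Fibonacci number (with F(1) = F(2) = 1) (Fibonacci index) → 1, 1, 2, 3, 5 → 5 (decimal)
140 + 5 = 145
145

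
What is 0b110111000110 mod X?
Convert 0b110111000110 (binary) → 2048 + 1024 + 256 + 128 + 64 + 4 + 2 = 3526 (decimal)
Convert X (Roman numeral) → 10 (decimal)
Compute 3526 mod 10 = 6
6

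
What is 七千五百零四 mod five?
Convert 七千五百零四 (Chinese numeral) → 7×1000 + 5×100 + 4 = 7504 (decimal)
Convert five (English words) → 5 (decimal)
Compute 7504 mod 5 = 4
4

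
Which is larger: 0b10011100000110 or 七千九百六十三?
Convert 0b10011100000110 (binary) → 8192 + 1024 + 512 + 256 + 4 + 2 = 9990 (decimal)
Convert 七千九百六十三 (Chinese numeral) → 7×1000 + 9×100 + 6×10 + 3 = 7963 (decimal)
Compare 9990 vs 7963: larger = 9990
9990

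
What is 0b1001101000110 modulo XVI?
Convert 0b1001101000110 (binary) → 4096 + 512 + 256 + 64 + 4 + 2 = 4934 (decimal)
Convert XVI (Roman numeral) → 10 + 5 + 1 = 16 (decimal)
Compute 4934 mod 16 = 6
6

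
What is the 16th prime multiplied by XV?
Convert the 16th prime (prime index) → 53 (decimal)
Convert XV (Roman numeral) → 10 + 5 = 15 (decimal)
Compute 53 × 15 = 795
795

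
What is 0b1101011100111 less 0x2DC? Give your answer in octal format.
Convert 0b1101011100111 (binary) → 4096 + 2048 + 512 + 128 + 64 + 32 + 4 + 2 + 1 = 6887 (decimal)
Convert 0x2DC (hexadecimal) → 2×256 + 13×16 + 12 = 732 (decimal)
Compute 6887 - 732 = 6155
Convert 6155 (decimal) → 6155 = 1×4096 + 4×512 + 1×8 + 3 → 0o14013 (octal)
0o14013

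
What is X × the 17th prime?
Convert X (Roman numeral) → 10 (decimal)
Convert the 17th prime (prime index) → 59 (decimal)
Compute 10 × 59 = 590
590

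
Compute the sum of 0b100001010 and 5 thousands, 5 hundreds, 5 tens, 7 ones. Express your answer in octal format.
Convert 0b100001010 (binary) → 256 + 8 + 2 = 266 (decimal)
Convert 5 thousands, 5 hundreds, 5 tens, 7 ones (place-value notation) → 5×1000 + 5×100 + 5×10 + 7 = 5557 (decimal)
Compute 266 + 5557 = 5823
Convert 5823 (decimal) → 5823 = 1×4096 + 3×512 + 2×64 + 7×8 + 7 → 0o13277 (octal)
0o13277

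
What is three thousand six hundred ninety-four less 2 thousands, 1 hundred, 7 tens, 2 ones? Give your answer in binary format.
Convert three thousand six hundred ninety-four (English words) → 3×1000 + 6×100 + 94 = 3694 (decimal)
Convert 2 thousands, 1 hundred, 7 tens, 2 ones (place-value notation) → 2×1000 + 1×100 + 7×10 + 2 = 2172 (decimal)
Compute 3694 - 2172 = 1522
Convert 1522 (decimal) → 1522 = 1024 + 256 + 128 + 64 + 32 + 16 + 2 → 0b10111110010 (binary)
0b10111110010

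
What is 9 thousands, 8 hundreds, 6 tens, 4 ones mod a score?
Convert 9 thousands, 8 hundreds, 6 tens, 4 ones (place-value notation) → 9×1000 + 8×100 + 6×10 + 4 = 9864 (decimal)
Convert a score (colloquial) → 20 (decimal)
Compute 9864 mod 20 = 4
4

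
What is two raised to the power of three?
Convert two (English words) → 2 (decimal)
Convert three (English words) → 3 (decimal)
Compute 2 ^ 3 = 8
8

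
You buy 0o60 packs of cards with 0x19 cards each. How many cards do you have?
Convert 0x19 (hexadecimal) → 1×16 + 9 = 25 (decimal)
Convert 0o60 (octal) → 6×8 = 48 (decimal)
Compute 25 × 48 = 1200
1200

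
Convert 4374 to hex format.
Convert 4374 (decimal) → 4374 = 1×4096 + 1×256 + 1×16 + 6 → 0x1116 (hexadecimal)
0x1116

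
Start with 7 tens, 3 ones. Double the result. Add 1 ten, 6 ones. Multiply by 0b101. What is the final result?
Convert 7 tens, 3 ones (place-value notation) → 7×10 + 3 = 73 (decimal)
Start: 73
73 × 2 = 146
Convert 1 ten, 6 ones (place-value notation) → 1×10 + 6 = 16 (decimal)
146 + 16 = 162
Convert 0b101 (binary) → 4 + 1 = 5 (decimal)
162 × 5 = 810
810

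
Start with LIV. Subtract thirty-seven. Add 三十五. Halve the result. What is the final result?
Convert LIV (Roman numeral) → 50 + 4 = 54 (decimal)
Start: 54
Convert thirty-seven (English words) → 37 (decimal)
54 - 37 = 17
Convert 三十五 (Chinese numeral) → 3×10 + 5 = 35 (decimal)
17 + 35 = 52
52 ÷ 2 = 26
26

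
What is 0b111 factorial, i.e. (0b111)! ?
Convert 0b111 (binary) → 4 + 2 + 1 = 7 (decimal)
Compute 7! = 5040
5040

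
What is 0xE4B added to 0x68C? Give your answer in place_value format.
Convert 0xE4B (hexadecimal) → 14×256 + 4×16 + 11 = 3659 (decimal)
Convert 0x68C (hexadecimal) → 6×256 + 8×16 + 12 = 1676 (decimal)
Compute 3659 + 1676 = 5335
Convert 5335 (decimal) → 5335 = 5×1000 + 3×100 + 3×10 + 5 → 5 thousands, 3 hundreds, 3 tens, 5 ones (place-value notation)
5 thousands, 3 hundreds, 3 tens, 5 ones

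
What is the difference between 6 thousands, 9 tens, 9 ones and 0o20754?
Convert 6 thousands, 9 tens, 9 ones (place-value notation) → 6×1000 + 9×10 + 9 = 6099 (decimal)
Convert 0o20754 (octal) → 2×4096 + 7×64 + 5×8 + 4 = 8684 (decimal)
Difference: |6099 - 8684| = 2585
2585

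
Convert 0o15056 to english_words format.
Convert 0o15056 (octal) → 1×4096 + 5×512 + 5×8 + 6 = 6702 (decimal)
Convert 6702 (decimal) → 6702 = 6×1000 + 7×100 + 2 → six thousand seven hundred two (English words)
six thousand seven hundred two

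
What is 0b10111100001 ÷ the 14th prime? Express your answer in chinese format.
Convert 0b10111100001 (binary) → 1024 + 256 + 128 + 64 + 32 + 1 = 1505 (decimal)
Convert the 14th prime (prime index) → 43 (decimal)
Compute 1505 ÷ 43 = 35
Convert 35 (decimal) → 35 = 3×10 + 5 → 三十五 (Chinese numeral)
三十五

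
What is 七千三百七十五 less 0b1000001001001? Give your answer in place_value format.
Convert 七千三百七十五 (Chinese numeral) → 7×1000 + 3×100 + 7×10 + 5 = 7375 (decimal)
Convert 0b1000001001001 (binary) → 4096 + 64 + 8 + 1 = 4169 (decimal)
Compute 7375 - 4169 = 3206
Convert 3206 (decimal) → 3206 = 3×1000 + 2×100 + 6 → 3 thousands, 2 hundreds, 6 ones (place-value notation)
3 thousands, 2 hundreds, 6 ones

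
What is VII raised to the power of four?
Convert VII (Roman numeral) → 5 + 1 + 1 = 7 (decimal)
Convert four (English words) → 4 (decimal)
Compute 7 ^ 4 = 2401
2401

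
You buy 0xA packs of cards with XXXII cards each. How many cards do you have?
Convert XXXII (Roman numeral) → 10 + 10 + 10 + 1 + 1 = 32 (decimal)
Convert 0xA (hexadecimal) → 10 (decimal)
Compute 32 × 10 = 320
320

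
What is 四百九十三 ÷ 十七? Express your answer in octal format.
Convert 四百九十三 (Chinese numeral) → 4×100 + 9×10 + 3 = 493 (decimal)
Convert 十七 (Chinese numeral) → 1×10 + 7 = 17 (decimal)
Compute 493 ÷ 17 = 29
Convert 29 (decimal) → 29 = 3×8 + 5 → 0o35 (octal)
0o35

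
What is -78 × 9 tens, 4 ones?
Convert 9 tens, 4 ones (place-value notation) → 9×10 + 4 = 94 (decimal)
Compute -78 × 94 = -7332
-7332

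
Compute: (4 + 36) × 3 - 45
Parentheses first: 4 + 36 = 40
Multiply: 40 × 3 = 120
Subtract: 120 - 45 = 75
75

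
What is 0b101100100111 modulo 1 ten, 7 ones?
Convert 0b101100100111 (binary) → 2048 + 512 + 256 + 32 + 4 + 2 + 1 = 2855 (decimal)
Convert 1 ten, 7 ones (place-value notation) → 1×10 + 7 = 17 (decimal)
Compute 2855 mod 17 = 16
16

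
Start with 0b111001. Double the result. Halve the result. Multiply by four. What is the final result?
Convert 0b111001 (binary) → 32 + 16 + 8 + 1 = 57 (decimal)
Start: 57
57 × 2 = 114
114 ÷ 2 = 57
Convert four (English words) → 4 (decimal)
57 × 4 = 228
228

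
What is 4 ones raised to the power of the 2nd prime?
Convert 4 ones (place-value notation) → 4 (decimal)
Convert the 2nd prime (prime index) → 3 (decimal)
Compute 4 ^ 3 = 64
64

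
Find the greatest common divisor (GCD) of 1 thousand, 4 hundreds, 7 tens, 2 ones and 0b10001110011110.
Convert 1 thousand, 4 hundreds, 7 tens, 2 ones (place-value notation) → 1×1000 + 4×100 + 7×10 + 2 = 1472 (decimal)
Convert 0b10001110011110 (binary) → 8192 + 512 + 256 + 128 + 16 + 8 + 4 + 2 = 9118 (decimal)
Compute gcd(1472, 9118) = 2
2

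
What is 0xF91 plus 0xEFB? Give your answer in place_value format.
Convert 0xF91 (hexadecimal) → 15×256 + 9×16 + 1 = 3985 (decimal)
Convert 0xEFB (hexadecimal) → 14×256 + 15×16 + 11 = 3835 (decimal)
Compute 3985 + 3835 = 7820
Convert 7820 (decimal) → 7820 = 7×1000 + 8×100 + 2×10 → 7 thousands, 8 hundreds, 2 tens (place-value notation)
7 thousands, 8 hundreds, 2 tens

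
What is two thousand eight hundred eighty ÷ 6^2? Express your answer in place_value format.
Convert two thousand eight hundred eighty (English words) → 2×1000 + 8×100 + 80 = 2880 (decimal)
Convert 6^2 (power) → 36 (decimal)
Compute 2880 ÷ 36 = 80
Convert 80 (decimal) → 80 = 8×10 → 8 tens (place-value notation)
8 tens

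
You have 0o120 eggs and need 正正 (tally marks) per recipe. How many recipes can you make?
Convert 0o120 (octal) → 1×64 + 2×8 = 80 (decimal)
Convert 正正 (tally marks) → 5 + 5 = 10 (decimal)
Compute 80 ÷ 10 = 8
8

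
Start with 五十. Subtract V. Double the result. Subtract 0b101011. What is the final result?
Convert 五十 (Chinese numeral) → 5×10 = 50 (decimal)
Start: 50
Convert V (Roman numeral) → 5 (decimal)
50 - 5 = 45
45 × 2 = 90
Convert 0b101011 (binary) → 32 + 8 + 2 + 1 = 43 (decimal)
90 - 43 = 47
47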